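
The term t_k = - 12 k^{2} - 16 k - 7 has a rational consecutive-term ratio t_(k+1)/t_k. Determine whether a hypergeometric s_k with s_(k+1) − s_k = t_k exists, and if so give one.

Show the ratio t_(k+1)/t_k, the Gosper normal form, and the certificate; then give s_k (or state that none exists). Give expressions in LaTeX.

s_k = k \left(- 4 k^{2} - 2 k - 1\right)

Ratio r(k) = (12*k**2 + 40*k + 35)/(12*k**2 + 16*k + 7).
Gosper form: A/B · C(k+1)/C(k) with A=1, B=1, C=k**2 + 4*k/3 + 7/12.
Set up (1)·f(k+1) − (1)·f(k) − (k**2 + 4*k/3 + 7/12) = 0.
deg f ≤ 3 (via 0,0,2).
Match coefficients ⇒ f(k) = k*(4*k**2 + 2*k + 1)/12.
Then R = B(k−1)f/C = k*(4*k**2 + 2*k + 1)/(12*k**2 + 16*k + 7), so s_k = R(k)·t_k = k*(-4*k**2 - 2*k - 1).
Δs = -12*k**2 - 16*k - 7, as required.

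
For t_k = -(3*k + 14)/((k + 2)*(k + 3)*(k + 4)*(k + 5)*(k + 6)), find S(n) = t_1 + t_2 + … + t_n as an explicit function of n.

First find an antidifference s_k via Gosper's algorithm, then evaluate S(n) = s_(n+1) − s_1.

Compute t_(k+1)/t_k: get (k + 2)*(3*k + 17)/((k + 7)*(3*k + 14)).
Normal form (A,B,C) = (k + 2, k + 7, k + 14/3).
f must satisfy (k + 2)·f(k+1) − (k + 6)·f(k) = k + 14/3.
Bound: deg f ≤ 4.
Coefficient equations give f(k) = k*(k + 4)*(k**2 + 10*k + 31)/90.
Then R = B(k−1)f/C = k*(k + 4)*(k + 6)*(k**2 + 10*k + 31)/(30*(3*k + 14)), so s_k = R(k)·t_k = k*(-k**2 - 10*k - 31)/(30*(k**3 + 10*k**2 + 31*k + 30)).
s_(k+1) − s_k = (-3*k - 14)/(k**5 + 20*k**4 + 155*k**3 + 580*k**2 + 1044*k + 720) = t_k.
s_(n+1) = (-n**3 - 13*n**2 - 54*n - 42)/(30*(n**3 + 13*n**2 + 54*n + 72)) and s_(1) = -7/360, so S(n) = n*(-n**2 - 13*n - 54)/(72*(n**3 + 13*n**2 + 54*n + 72)).

S(n) = n*(-n**2 - 13*n - 54)/(72*(n**3 + 13*n**2 + 54*n + 72))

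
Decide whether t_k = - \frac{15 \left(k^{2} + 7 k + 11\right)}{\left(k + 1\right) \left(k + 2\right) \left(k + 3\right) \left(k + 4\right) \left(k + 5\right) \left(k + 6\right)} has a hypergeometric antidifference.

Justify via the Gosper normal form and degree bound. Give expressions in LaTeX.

Yes. s_k = \frac{k \left(- k^{2} - 9 k - 23\right)}{3 \left(k^{3} + 9 k^{2} + 23 k + 15\right)}.

Step 1: r(k) = (k + 1)*(7*k + (k + 1)**2 + 18)/((k + 7)*(k**2 + 7*k + 11)).
Normal form (A,B,C) = (k + 1, k + 7, k**2 + 7*k + 11).
f must satisfy (k + 1)·f(k+1) − (k + 6)·f(k) = k**2 + 7*k + 11.
From deg A=1, deg B=1, deg C=2: d=5.
Solve for f: f(k) = k*(k + 2)*(k + 4)*(k**2 + 9*k + 23)/45 (degree 5 ≤ 5).
Then R = B(k−1)f/C = k*(k + 2)*(k + 4)*(k + 6)*(k**2 + 9*k + 23)/(45*(k**2 + 7*k + 11)), so s_k = R(k)·t_k = k*(-k**2 - 9*k - 23)/(3*(k**3 + 9*k**2 + 23*k + 15)).
Δs = 15*(-k**2 - 7*k - 11)/(k**6 + 21*k**5 + 175*k**4 + 735*k**3 + 1624*k**2 + 1764*k + 720), as required.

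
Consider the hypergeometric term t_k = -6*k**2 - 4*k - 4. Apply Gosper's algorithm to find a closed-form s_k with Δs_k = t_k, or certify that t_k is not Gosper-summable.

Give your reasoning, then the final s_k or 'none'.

s_k = k*(-2*k**2 + k - 3)

Step 1: r(k) = (3*k**2 + 8*k + 7)/(3*k**2 + 2*k + 2).
Normal form (A,B,C) = (1, 1, k**2 + 2*k/3 + 2/3).
f must satisfy (1)·f(k+1) − (1)·f(k) = k**2 + 2*k/3 + 2/3.
Degrees (0,0,2) ⇒ d ≤ 3.
Solve for f: f(k) = k*(2*k**2 - k + 3)/6 (degree 3 ≤ 3).
Get s_k = R·t_k = k*(-2*k**2 + k - 3) with R(k) = B(k−1)f(k)/C(k) = k*(2*k**2 - k + 3)/(2*(3*k**2 + 2*k + 2)).
s_(k+1) − s_k = -6*k**2 - 4*k - 4 = t_k.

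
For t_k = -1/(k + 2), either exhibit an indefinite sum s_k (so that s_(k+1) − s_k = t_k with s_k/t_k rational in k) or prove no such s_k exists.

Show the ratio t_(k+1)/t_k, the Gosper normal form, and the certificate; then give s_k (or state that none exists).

Ratio r(k) = (k + 2)/(k + 3).
Gosper form: A/B · C(k+1)/C(k) with A=k + 2, B=k + 3, C=1.
Solve (k + 2)·f(k+1) − (k + 2)·f(k) = 1.
deg f ≤ 0 (via 1,1,0).
Write f(k) = c0. Then LHS − RHS = -1, requiring -1 = 0: contradictory. No certificate.

none (Gosper's algorithm certifies no s_k)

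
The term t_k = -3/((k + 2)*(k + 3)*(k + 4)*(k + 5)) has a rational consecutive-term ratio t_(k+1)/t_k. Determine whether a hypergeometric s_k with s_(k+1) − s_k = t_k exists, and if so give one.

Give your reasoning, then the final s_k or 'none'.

Step 1: r(k) = (k + 2)/(k + 6).
Normal form (A,B,C) = (k + 2, k + 6, 1).
Need (k + 2)·f(k+1) − (k + 5)·f(k) = 1.
Bound: deg f ≤ 3.
Coefficient equations give f(k) = k*(k**2 + 9*k + 26)/72.
Get s_k = R·t_k = k*(-k**2 - 9*k - 26)/(24*(k + 2)*(k + 3)*(k + 4)) with R(k) = B(k−1)f(k)/C(k) = k*(k + 5)*(k**2 + 9*k + 26)/72.
Check: Δs_k = -3/(k**4 + 14*k**3 + 71*k**2 + 154*k + 120). ✓

s_k = k*(-k**2 - 9*k - 26)/(24*(k + 2)*(k + 3)*(k + 4))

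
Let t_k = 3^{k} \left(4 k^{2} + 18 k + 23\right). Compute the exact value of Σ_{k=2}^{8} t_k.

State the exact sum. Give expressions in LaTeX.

Σ = 3798657

Step 1: r(k) = 3*(4*k**2 + 26*k + 45)/(4*k**2 + 18*k + 23).
Normal form (A,B,C) = (3, 1, k**2 + 9*k/2 + 23/4).
f must satisfy (3)·f(k+1) − (1)·f(k) = k**2 + 9*k/2 + 23/4.
From deg A=0, deg B=0, deg C=2: d=2.
Solve for f: f(k) = (2*k**2 + 3*k + 4)/4 (degree 2 ≤ 2).
R(k) = B(k−1)·f(k)/C(k) = (2*k**2 + 3*k + 4)/(4*k**2 + 18*k + 23); s_k = R·t_k = 3**k*(2*k**2 + 3*k + 4).
s_(k+1) − s_k = 3**k*(4*k**2 + 18*k + 23) = t_k.
Sum = s_(9) − s_(2); s_(9) = 3798819, s_(2) = 162 ⇒ 3798657.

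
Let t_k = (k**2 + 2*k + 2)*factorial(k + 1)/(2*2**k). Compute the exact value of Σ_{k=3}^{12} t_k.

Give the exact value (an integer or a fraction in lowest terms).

t_(k+1)/t_k = (k + 2)*(2*k + (k + 1)**2 + 4)/(2*(k**2 + 2*k + 2)).
Take A(k)=k/2 + 1, B(k)=1, C(k)=k**2 + 2*k + 2.
Set up (k/2 + 1)·f(k+1) − (1)·f(k) − (k**2 + 2*k + 2) = 0.
deg f ≤ 1 (via 1,0,2).
Match coefficients ⇒ f(k) = 2*(k + 1).
Then R = B(k−1)f/C = 2*(k + 1)/(k**2 + 2*k + 2), so s_k = R(k)·t_k = (k + 1)*factorial(k + 1)/2**k.
Verify: (k**2 + 2*k + 2)*factorial(k + 1)/(2*2**k) matches t_k.
Σ_(k=3)^(12) t_k = s_(13) − s_(3) = 297972675/2 − (12) = 297972651/2.

Σ = 297972651/2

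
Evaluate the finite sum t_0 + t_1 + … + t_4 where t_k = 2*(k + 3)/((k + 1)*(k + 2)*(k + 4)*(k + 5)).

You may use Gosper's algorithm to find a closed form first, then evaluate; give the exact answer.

Σ = 25/108

Ratio r(k) = (k + 1)*(k + 4)**2/((k + 3)**2*(k + 6)).
Take A(k)=k + 1, B(k)=k + 6, C(k)=k**2 + 6*k + 9.
Solve (k + 1)·f(k+1) − (k + 5)·f(k) = k**2 + 6*k + 9.
d = 4 from the (1,1,2) case.
Coefficient equations give f(k) = k*(k + 2)*(k + 3)*(k + 5)/8.
Get s_k = R·t_k = k*(k + 5)/(4*(k**2 + 5*k + 4)) with R(k) = B(k−1)f(k)/C(k) = k*(k + 2)*(k + 5)**2/(8*(k + 3)).
Verify: 2*(k + 3)/(k**4 + 12*k**3 + 49*k**2 + 78*k + 40) matches t_k.
Sum = s_(5) − s_(0); s_(5) = 25/108, s_(0) = 0 ⇒ 25/108.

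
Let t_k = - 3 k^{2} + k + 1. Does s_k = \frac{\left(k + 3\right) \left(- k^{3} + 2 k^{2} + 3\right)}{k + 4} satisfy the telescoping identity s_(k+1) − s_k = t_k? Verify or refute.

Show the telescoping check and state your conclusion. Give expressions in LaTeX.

s_(k+1) = (k + 4)*(-(k + 1)**3 + 2*(k + 1)**2 + 3)/(k + 5)
s_(k+1) − s_k = (-3*k**4 - 24*k**3 - 37*k**2 + 24*k + 19)/(k**2 + 9*k + 20)
(s_(k+1) − s_k) − t_k = (2*k**3 + 13*k**2 - 5*k - 1)/(k**2 + 9*k + 20)

Invalid: residual \frac{2 k^{3} + 13 k^{2} - 5 k - 1}{k^{2} + 9 k + 20} ≠ 0.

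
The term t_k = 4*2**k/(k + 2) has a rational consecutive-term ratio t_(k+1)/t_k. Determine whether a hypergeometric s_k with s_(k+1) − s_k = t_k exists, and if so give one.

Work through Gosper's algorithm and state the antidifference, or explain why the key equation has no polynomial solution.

none — t_k is not Gosper-summable

Step 1: r(k) = 2*(k + 2)/(k + 3).
A = 2*k + 4, B = k + 3, C = 1.
Key eq: (2*k + 4)·f(k+1) = (k + 2)·f(k) + (1).
From deg A=1, deg B=1, deg C=0: d=-1.
Bound -1 < 0, so the key equation has no polynomial solution.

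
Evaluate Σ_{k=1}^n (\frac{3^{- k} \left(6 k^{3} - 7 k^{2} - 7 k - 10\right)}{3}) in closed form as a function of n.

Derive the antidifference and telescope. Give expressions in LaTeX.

Compute t_(k+1)/t_k: get (6*k**3 + 11*k**2 - 3*k - 18)/(3*(6*k**3 - 7*k**2 - 7*k - 10)).
So A=1/3 and B=1, with C=k**3 - 7*k**2/6 - 7*k/6 - 5/3.
Set up (1/3)·f(k+1) − (1)·f(k) − (k**3 - 7*k**2/6 - 7*k/6 - 5/3) = 0.
From deg A=0, deg B=0, deg C=3: d=3.
Match coefficients ⇒ f(k) = -(3*k**3 + k**2 + 2*k - 2)/2.
So s_k = (B(k−1)f/C)·t_k = (-3*(3*k**3 + k**2 + 2*k - 2)/(6*k**3 - 7*k**2 - 7*k - 10))·t_k = (-3*k**3 - k**2 - 2*k + 2)/3**k.
s_(k+1) − s_k = (6*k**3 - 7*k**2 - 7*k - 10)/(3*3**k) = t_k.
Telescope: S(n) = s_(n+1) − s_(1) = 3**(-n - 1)*(-3*n**3 - 10*n**2 - 13*n - 4) − (-4/3) = 3**(-n - 1)*(4*3**n - 3*n**3 - 10*n**2 - 13*n - 4).

S(n) = 3^{- n - 1} \left(4 \cdot 3^{n} - 3 n^{3} - 10 n^{2} - 13 n - 4\right)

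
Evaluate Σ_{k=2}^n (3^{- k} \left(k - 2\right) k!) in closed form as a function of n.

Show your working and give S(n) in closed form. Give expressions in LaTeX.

S(n) = - \frac{2}{3} + 3^{- n} n n! + 3^{- n} n!

t_(k+1)/t_k = (k**2 - 1)/(3*(k - 2)).
Take A(k)=k/3 + 1/3, B(k)=1, C(k)=k - 2.
f must satisfy (k/3 + 1/3)·f(k+1) − (1)·f(k) = k - 2.
From deg A=1, deg B=0, deg C=1: d=0.
Match coefficients ⇒ f(k) = 3.
Certificate R = B(k−1)f/C = 3/(k - 2) gives s_k = 3**(1 - k)*factorial(k).
s_(k+1) − s_k = (k - 2)*factorial(k)/3**k = t_k.
Evaluate: s_(n+1) = factorial(n + 1)/3**n; subtract s_(2) = 2/3 ⇒ S(n) = -2/3 + n*factorial(n)/3**n + factorial(n)/3**n.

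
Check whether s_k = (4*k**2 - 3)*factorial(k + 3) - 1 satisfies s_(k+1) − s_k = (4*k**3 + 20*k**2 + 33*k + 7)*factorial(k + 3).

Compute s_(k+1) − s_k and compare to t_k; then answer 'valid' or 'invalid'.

s_(k+1) = (4*(k + 1)**2 - 3)*factorial(k + 4) - 1
s_(k+1) − s_k = (4*k**3 + 20*k**2 + 33*k + 7)*factorial(k + 3)
(s_(k+1) − s_k) − t_k = 0

Valid: the claim telescopes to t_k.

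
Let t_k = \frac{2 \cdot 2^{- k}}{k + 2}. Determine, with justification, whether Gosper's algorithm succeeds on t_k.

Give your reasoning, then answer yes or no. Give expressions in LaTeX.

t_(k+1)/t_k = (k + 2)/(2*(k + 3)).
Factor: A=k/2 + 1; B=k + 3; C=1.
f must satisfy (k/2 + 1)·f(k+1) − (k + 2)·f(k) = 1.
d = -1 from the (1,1,0) case.
d = -1 < 0 ⇒ no nonzero polynomial f; not summable.

No — key equation has no polynomial f.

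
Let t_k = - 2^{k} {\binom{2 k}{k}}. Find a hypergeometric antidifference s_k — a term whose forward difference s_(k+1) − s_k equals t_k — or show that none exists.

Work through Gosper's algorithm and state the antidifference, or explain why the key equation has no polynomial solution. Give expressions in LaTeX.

none (Gosper's algorithm certifies no s_k)

Step 1: r(k) = 4*(2*k + 1)/(k + 1).
Normal form (A,B,C) = (8*k + 4, k + 1, 1).
Key eq: (8*k + 4)·f(k+1) = (k)·f(k) + (1).
d = -1 from the (1,1,0) case.
Bound -1 < 0, so the key equation has no polynomial solution.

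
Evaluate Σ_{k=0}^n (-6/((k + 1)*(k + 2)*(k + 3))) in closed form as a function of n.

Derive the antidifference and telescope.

Compute t_(k+1)/t_k: get (k + 1)/(k + 4).
A = k + 1, B = k + 4, C = 1.
Key eq: (k + 1)·f(k+1) = (k + 3)·f(k) + (1).
Bound: deg f ≤ 2.
Match coefficients ⇒ f(k) = k*(k + 3)/4.
Then R = B(k−1)f/C = k*(k + 3)**2/4, so s_k = R(k)·t_k = 3*k*(-k - 3)/(2*(k + 1)*(k + 2)).
Check: Δs_k = -6/(k**3 + 6*k**2 + 11*k + 6). ✓
Σ_(k=0)^n t_k = s_(n+1) − s_(0) = (3*(-n**2 - 5*n - 4)/(2*(n**2 + 5*n + 6))) − (0), i.e. 3*(-n**2 - 5*n - 4)/(2*(n**2 + 5*n + 6)).

S(n) = 3*(-n**2 - 5*n - 4)/(2*(n**2 + 5*n + 6))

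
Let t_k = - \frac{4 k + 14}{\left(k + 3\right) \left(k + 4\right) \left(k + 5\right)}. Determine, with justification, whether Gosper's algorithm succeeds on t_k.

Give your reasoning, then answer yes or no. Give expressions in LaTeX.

Step 1: r(k) = (k + 3)*(2*k + 9)/((k + 6)*(2*k + 7)).
Gosper form: A/B · C(k+1)/C(k) with A=k + 3, B=k + 6, C=k + 7/2.
Solve (k + 3)·f(k+1) − (k + 5)·f(k) = k + 7/2.
d = 2 from the (1,1,1) case.
Coefficient equations give f(k) = k*(13*k + 43)/48.
Then R = B(k−1)f/C = k*(k + 5)*(13*k + 43)/(24*(2*k + 7)), so s_k = R(k)·t_k = -k*(13*k + 43)/(12*(k + 3)*(k + 4)).
Verify: 2*(-2*k - 7)/(k**3 + 12*k**2 + 47*k + 60) matches t_k.

Yes. s_k = - \frac{k \left(13 k + 43\right)}{12 \left(k + 3\right) \left(k + 4\right)}.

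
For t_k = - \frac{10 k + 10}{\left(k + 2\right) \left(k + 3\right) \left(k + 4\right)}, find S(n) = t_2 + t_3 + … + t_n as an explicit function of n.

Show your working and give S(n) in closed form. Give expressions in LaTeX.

S(n) = \frac{- 7 n^{2} - 9 n + 16}{4 \left(n^{2} + 7 n + 12\right)}

Ratio r(k) = (k + 2)**2/((k + 1)*(k + 5)).
Gosper form: A/B · C(k+1)/C(k) with A=k + 2, B=k + 5, C=k + 1.
Need (k + 2)·f(k+1) − (k + 4)·f(k) = k + 1.
deg f ≤ 2 (via 1,1,1).
Solving with deg f ≤ 2: f(k) = k*(k + 1)/4.
Get s_k = R·t_k = -5*k*(k + 1)/(2*(k + 2)*(k + 3)) with R(k) = B(k−1)f(k)/C(k) = k*(k + 4)/4.
s_(k+1) − s_k = 10*(-k - 1)/(k**3 + 9*k**2 + 26*k + 24) = t_k.
Telescope: S(n) = s_(n+1) − s_(2) = 5*(-n**2 - 3*n - 2)/(2*(n**2 + 7*n + 12)) − (-3/4) = (-7*n**2 - 9*n + 16)/(4*(n**2 + 7*n + 12)).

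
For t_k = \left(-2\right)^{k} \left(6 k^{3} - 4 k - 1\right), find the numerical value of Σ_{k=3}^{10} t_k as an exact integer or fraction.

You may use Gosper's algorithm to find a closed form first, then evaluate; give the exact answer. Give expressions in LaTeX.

t_(k+1)/t_k = 2*(-4*k + 6*(k + 1)**3 - 5)/(-6*k**3 + 4*k + 1).
A = -2, B = 1, C = k**3 - 2*k/3 - 1/6.
f must satisfy (-2)·f(k+1) − (1)·f(k) = k**3 - 2*k/3 - 1/6.
deg f ≤ 3 (via 0,0,3).
Solve for f: f(k) = -(2*k**3 - 4*k**2 + 1)/6 (degree 3 ≤ 3).
R(k) = B(k−1)·f(k)/C(k) = -(2*k**3 - 4*k**2 + 1)/(6*k**3 - 4*k - 1); s_k = R·t_k = (-2)**k*(-2*k**3 + 4*k**2 - 1).
Δs = (-2)**k*(6*k**3 - 4*k - 1), as required.
Sum = s_(11) − s_(3); s_(11) = 4462592, s_(3) = 152 ⇒ 4462440.

Σ = 4462440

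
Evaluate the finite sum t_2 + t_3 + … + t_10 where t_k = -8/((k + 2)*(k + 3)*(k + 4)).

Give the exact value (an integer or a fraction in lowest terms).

Σ = -81/455

r(k) = (k + 2)/(k + 5) after simplifying.
A = k + 2, B = k + 5, C = 1.
f must satisfy (k + 2)·f(k+1) − (k + 4)·f(k) = 1.
d = 2 from the (1,1,0) case.
Solve for f: f(k) = k*(k + 5)/12 (degree 2 ≤ 2).
R(k) = B(k−1)·f(k)/C(k) = k*(k + 4)*(k + 5)/12; s_k = R·t_k = 2*k*(-k - 5)/(3*(k + 2)*(k + 3)).
Check: Δs_k = -8/(k**3 + 9*k**2 + 26*k + 24). ✓
Evaluate s at k=11 and k=2: -176/273 and -7/15; difference -81/455.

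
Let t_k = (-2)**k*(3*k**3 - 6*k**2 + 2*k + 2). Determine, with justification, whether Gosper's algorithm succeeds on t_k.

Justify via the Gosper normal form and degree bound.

Yes. s_k = (-2)**k*k*(-k**2 + 4*k - 4).

Step 1: r(k) = 2*(-3*k**3 - 3*k**2 + k - 1)/(3*k**3 - 6*k**2 + 2*k + 2).
So A=-2 and B=1, with C=k**3 - 2*k**2 + 2*k/3 + 2/3.
f must satisfy (-2)·f(k+1) − (1)·f(k) = k**3 - 2*k**2 + 2*k/3 + 2/3.
d = 3 from the (0,0,3) case.
Solving with deg f ≤ 3: f(k) = -k*(k - 2)**2/3.
Certificate R = B(k−1)f/C = -k*(k - 2)**2/(3*k**3 - 6*k**2 + 2*k + 2) gives s_k = (-2)**k*k*(-k**2 + 4*k - 4).
Check: Δs_k = (-2)**k*(3*k**3 - 6*k**2 + 2*k + 2). ✓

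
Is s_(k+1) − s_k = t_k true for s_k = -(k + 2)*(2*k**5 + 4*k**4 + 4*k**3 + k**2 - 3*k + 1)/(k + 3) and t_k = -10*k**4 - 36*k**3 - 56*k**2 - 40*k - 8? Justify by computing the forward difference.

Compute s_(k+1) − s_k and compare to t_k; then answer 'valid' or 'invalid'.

Invalid: residual (8*k**5 + 62*k**4 + 160*k**3 + 207*k**2 + 131*k + 23)/(k**2 + 7*k + 12) ≠ 0.

s_(k+1) = (-2*k**6 - 20*k**5 - 82*k**4 - 177*k**3 - 208*k**2 - 120*k - 27)/(k + 4)
s_(k+1) − s_k = (-10*k**6 - 98*k**5 - 366*k**4 - 704*k**3 - 753*k**2 - 405*k - 73)/(k**2 + 7*k + 12)
(s_(k+1) − s_k) − t_k = (8*k**5 + 62*k**4 + 160*k**3 + 207*k**2 + 131*k + 23)/(k**2 + 7*k + 12)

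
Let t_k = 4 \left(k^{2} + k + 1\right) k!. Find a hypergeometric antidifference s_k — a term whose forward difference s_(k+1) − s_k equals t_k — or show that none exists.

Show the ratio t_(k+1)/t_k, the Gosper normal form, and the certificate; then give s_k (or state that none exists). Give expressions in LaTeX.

s_k = 4 k k!

Ratio r(k) = (k + 1)*(k + (k + 1)**2 + 2)/(k**2 + k + 1).
So A=k + 1 and B=1, with C=k**2 + k + 1.
Need (k + 1)·f(k+1) − (1)·f(k) = k**2 + k + 1.
Bound: deg f ≤ 1.
Solving with deg f ≤ 1: f(k) = k.
So s_k = (B(k−1)f/C)·t_k = (k/(k**2 + k + 1))·t_k = 4*k*factorial(k).
Check: Δs_k = 4*(k**2 + k + 1)*factorial(k). ✓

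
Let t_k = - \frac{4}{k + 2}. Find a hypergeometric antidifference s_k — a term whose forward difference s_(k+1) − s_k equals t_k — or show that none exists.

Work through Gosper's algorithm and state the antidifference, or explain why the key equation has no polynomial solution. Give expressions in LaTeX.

r(k) = (k + 2)/(k + 3) after simplifying.
Factor: A=k + 2; B=k + 3; C=1.
Key eq: (k + 2)·f(k+1) = (k + 2)·f(k) + (1).
Bound: deg f ≤ 0.
f = c0 ⇒ A·f(k+1) − B(k−1)·f(k) − C = -1. The system {-1 = 0} is inconsistent; no antidifference.

none — t_k is not Gosper-summable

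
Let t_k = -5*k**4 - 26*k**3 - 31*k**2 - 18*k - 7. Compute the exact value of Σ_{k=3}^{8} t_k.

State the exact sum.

Σ = -84042

r(k) = (5*k**4 + 46*k**3 + 139*k**2 + 178*k + 87)/(5*k**4 + 26*k**3 + 31*k**2 + 18*k + 7) after simplifying.
A = 1, B = 1, C = k**4 + 26*k**3/5 + 31*k**2/5 + 18*k/5 + 7/5.
Solve (1)·f(k+1) − (1)·f(k) = k**4 + 26*k**3/5 + 31*k**2/5 + 18*k/5 + 7/5.
Bound: deg f ≤ 5.
Match coefficients ⇒ f(k) = k*(k**4 + 4*k**3 - k**2 + 3)/5.
Get s_k = R·t_k = k*(-k**4 - 4*k**3 + k**2 - 3) with R(k) = B(k−1)f(k)/C(k) = k*(k**4 + 4*k**3 - k**2 + 3)/(5*k**4 + 26*k**3 + 31*k**2 + 18*k + 7).
s_(k+1) − s_k = -5*k**4 - 26*k**3 - 31*k**2 - 18*k - 7 = t_k.
Sum = s_(9) − s_(3); s_(9) = -84591, s_(3) = -549 ⇒ -84042.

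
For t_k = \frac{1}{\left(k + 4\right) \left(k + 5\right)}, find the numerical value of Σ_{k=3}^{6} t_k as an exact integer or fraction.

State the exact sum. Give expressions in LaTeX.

Σ = 4/77

Ratio r(k) = (k + 4)/(k + 6).
A = k + 4, B = k + 6, C = 1.
Solve (k + 4)·f(k+1) − (k + 5)·f(k) = 1.
From deg A=1, deg B=1, deg C=0: d=1.
Match coefficients ⇒ f(k) = k/4.
Get s_k = R·t_k = k/(4*(k + 4)) with R(k) = B(k−1)f(k)/C(k) = k*(k + 5)/4.
s_(k+1) − s_k = 1/(k**2 + 9*k + 20) = t_k.
Telescoping: Σ = s_(7) − s_(3) = 7/44 − (3/28) = 4/77.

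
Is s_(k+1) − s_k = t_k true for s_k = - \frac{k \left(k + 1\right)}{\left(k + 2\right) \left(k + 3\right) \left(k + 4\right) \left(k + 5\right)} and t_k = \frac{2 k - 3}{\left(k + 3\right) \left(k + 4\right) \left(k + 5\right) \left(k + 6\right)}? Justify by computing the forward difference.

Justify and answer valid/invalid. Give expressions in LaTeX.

Invalid: residual \frac{2 - 3 k}{k^{5} + 20 k^{4} + 155 k^{3} + 580 k^{2} + 1044 k + 720} ≠ 0.

s_(k+1) = -(k + 1)*(k + 2)/((k + 3)*(k + 4)*(k + 5)*(k + 6))
s_(k+1) − s_k = (k + 1)*(k*(k + 6) - (k + 2)**2)/((k + 2)*(k + 3)*(k + 4)*(k + 5)*(k + 6))
(s_(k+1) − s_k) − t_k = (2 - 3*k)/(k**5 + 20*k**4 + 155*k**3 + 580*k**2 + 1044*k + 720)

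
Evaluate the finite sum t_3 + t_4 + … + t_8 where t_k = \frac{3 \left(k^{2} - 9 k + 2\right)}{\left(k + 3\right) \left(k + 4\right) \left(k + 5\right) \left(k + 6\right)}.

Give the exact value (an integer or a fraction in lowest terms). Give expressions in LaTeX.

t_(k+1)/t_k = -(k + 3)*(9*k - (k + 1)**2 + 7)/((k + 7)*(k**2 - 9*k + 2)).
Factor: A=k + 3; B=k + 7; C=k**2 - 9*k + 2.
Need (k + 3)·f(k+1) − (k + 6)·f(k) = k**2 - 9*k + 2.
d = 3 from the (1,1,2) case.
Coefficient equations give f(k) = k*(k**2 - 78*k + 137)/90.
Certificate R = B(k−1)f/C = k*(k + 6)*(k**2 - 78*k + 137)/(90*(k**2 - 9*k + 2)) gives s_k = k*(k**2 - 78*k + 137)/(30*(k + 3)*(k + 4)*(k + 5)).
s_(k+1) − s_k = 3*(k**2 - 9*k + 2)/(k**4 + 18*k**3 + 119*k**2 + 342*k + 360) = t_k.
Σ_(k=3)^(8) t_k = s_(9) − s_(3) = -121/1820 − (-11/420) = -11/273.

Σ = -11/273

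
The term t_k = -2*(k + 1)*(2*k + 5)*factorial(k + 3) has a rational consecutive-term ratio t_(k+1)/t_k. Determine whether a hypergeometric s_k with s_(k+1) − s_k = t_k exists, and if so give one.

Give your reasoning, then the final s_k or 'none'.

Step 1: r(k) = (k + 2)*(k + 4)*(2*k + 7)/((k + 1)*(2*k + 5)).
Normal form (A,B,C) = (k + 4, 1, k**2 + 7*k/2 + 5/2).
Key eq: (k + 4)·f(k+1) = (1)·f(k) + (k**2 + 7*k/2 + 5/2).
d = 1 from the (1,0,2) case.
Solving with deg f ≤ 1: f(k) = (2*k - 1)/2.
Certificate R = B(k−1)f/C = (2*k - 1)/((k + 1)*(2*k + 5)) gives s_k = -2*(2*k - 1)*factorial(k + 3).
Verify: -2*(k + 1)*(2*k + 5)*factorial(k + 3) matches t_k.

s_k = -2*(2*k - 1)*factorial(k + 3)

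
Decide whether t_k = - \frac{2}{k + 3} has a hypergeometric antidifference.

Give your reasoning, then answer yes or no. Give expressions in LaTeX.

r(k) = (k + 3)/(k + 4) after simplifying.
Gosper form: A/B · C(k+1)/C(k) with A=k + 3, B=k + 4, C=1.
Need (k + 3)·f(k+1) − (k + 3)·f(k) = 1.
d = 0 from the (1,1,0) case.
Write f(k) = c0. Then LHS − RHS = -1, requiring -1 = 0: contradictory. No certificate.

No; the coefficient equations for f are inconsistent.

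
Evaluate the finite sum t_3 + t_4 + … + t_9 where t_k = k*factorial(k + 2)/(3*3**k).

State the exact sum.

Σ = 1970120/243

The ratio is (k + 1)*(k + 3)/(3*k).
Factor: A=k/3 + 1; B=1; C=k.
Key eq: (k/3 + 1)·f(k+1) = (1)·f(k) + (k).
Degrees (1,0,1) ⇒ d ≤ 0.
Solve for f: f(k) = 3 (degree 0 ≤ 0).
So s_k = (B(k−1)f/C)·t_k = (3/k)·t_k = factorial(k + 2)/3**k.
Verify: k*factorial(k + 2)/(3*3**k) matches t_k.
Sum = s_(10) − s_(3); s_(10) = 1971200/243, s_(3) = 40/9 ⇒ 1970120/243.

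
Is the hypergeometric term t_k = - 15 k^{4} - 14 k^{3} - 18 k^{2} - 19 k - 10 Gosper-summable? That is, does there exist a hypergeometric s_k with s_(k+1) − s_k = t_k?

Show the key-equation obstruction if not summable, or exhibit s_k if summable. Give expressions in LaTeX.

Yes. s_k = k \left(- 3 k^{4} + 4 k^{3} - 4 k^{2} - 4 k - 3\right).

t_(k+1)/t_k = (15*k**4 + 74*k**3 + 150*k**2 + 157*k + 76)/(15*k**4 + 14*k**3 + 18*k**2 + 19*k + 10).
Gosper form: A/B · C(k+1)/C(k) with A=1, B=1, C=k**4 + 14*k**3/15 + 6*k**2/5 + 19*k/15 + 2/3.
Need (1)·f(k+1) − (1)·f(k) = k**4 + 14*k**3/15 + 6*k**2/5 + 19*k/15 + 2/3.
Degrees (0,0,4) ⇒ d ≤ 5.
A polynomial solution: f(k) = k*(3*k**4 - 4*k**3 + 4*k**2 + 4*k + 3)/15.
Certificate R = B(k−1)f/C = k*(3*k**4 - 4*k**3 + 4*k**2 + 4*k + 3)/(15*k**4 + 14*k**3 + 18*k**2 + 19*k + 10) gives s_k = k*(-3*k**4 + 4*k**3 - 4*k**2 - 4*k - 3).
Δs = -15*k**4 - 14*k**3 - 18*k**2 - 19*k - 10, as required.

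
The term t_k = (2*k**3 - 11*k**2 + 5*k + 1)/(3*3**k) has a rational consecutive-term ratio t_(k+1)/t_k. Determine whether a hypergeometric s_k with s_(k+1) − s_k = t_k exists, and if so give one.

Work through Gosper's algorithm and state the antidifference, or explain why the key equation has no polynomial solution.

s_k = (-k**3 + 4*k**2 + 1)/3**k

t_(k+1)/t_k = (2*k**3 - 5*k**2 - 11*k - 3)/(3*(2*k**3 - 11*k**2 + 5*k + 1)).
A = 1/3, B = 1, C = k**3 - 11*k**2/2 + 5*k/2 + 1/2.
Set up (1/3)·f(k+1) − (1)·f(k) − (k**3 - 11*k**2/2 + 5*k/2 + 1/2) = 0.
From deg A=0, deg B=0, deg C=3: d=3.
Coefficient equations give f(k) = -3*(k**3 - 4*k**2 - 1)/2.
Then R = B(k−1)f/C = -3*(k**3 - 4*k**2 - 1)/(2*k**3 - 11*k**2 + 5*k + 1), so s_k = R(k)·t_k = (-k**3 + 4*k**2 + 1)/3**k.
Verify: (2*k**3 - 11*k**2 + 5*k + 1)/(3*3**k) matches t_k.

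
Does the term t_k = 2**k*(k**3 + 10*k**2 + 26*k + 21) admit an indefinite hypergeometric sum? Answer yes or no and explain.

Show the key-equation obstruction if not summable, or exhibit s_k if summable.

Yes. s_k = 2**k*(k**3 + 4*k**2 + 4*k + 3).

Step 1: r(k) = 2*(k**3 + 13*k**2 + 49*k + 58)/(k**3 + 10*k**2 + 26*k + 21).
Take A(k)=2, B(k)=1, C(k)=k**3 + 10*k**2 + 26*k + 21.
f must satisfy (2)·f(k+1) − (1)·f(k) = k**3 + 10*k**2 + 26*k + 21.
Degrees (0,0,3) ⇒ d ≤ 3.
A polynomial solution: f(k) = (k + 3)*(k**2 + k + 1).
R(k) = B(k−1)·f(k)/C(k) = (k + 3)*(k**2 + k + 1)/(k**3 + 10*k**2 + 26*k + 21); s_k = R·t_k = 2**k*(k**3 + 4*k**2 + 4*k + 3).
Verify: 2**k*(k**3 + 10*k**2 + 26*k + 21) matches t_k.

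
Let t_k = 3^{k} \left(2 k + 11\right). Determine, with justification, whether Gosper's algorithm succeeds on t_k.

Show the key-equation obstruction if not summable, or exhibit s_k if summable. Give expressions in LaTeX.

r(k) = 3*(2*k + 13)/(2*k + 11) after simplifying.
A = 3, B = 1, C = k + 11/2.
f must satisfy (3)·f(k+1) − (1)·f(k) = k + 11/2.
From deg A=0, deg B=0, deg C=1: d=1.
Solving with deg f ≤ 1: f(k) = (k + 4)/2.
Then R = B(k−1)f/C = (k + 4)/(2*k + 11), so s_k = R(k)·t_k = 3**k*(k + 4).
Check: Δs_k = 3**k*(2*k + 11). ✓

Yes. s_k = 3^{k} \left(k + 4\right).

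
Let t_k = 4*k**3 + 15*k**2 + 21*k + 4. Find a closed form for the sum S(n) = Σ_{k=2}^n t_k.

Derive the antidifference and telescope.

Step 1: r(k) = (4*k**3 + 27*k**2 + 63*k + 44)/(4*k**3 + 15*k**2 + 21*k + 4).
A = 1, B = 1, C = k**3 + 15*k**2/4 + 21*k/4 + 1.
f must satisfy (1)·f(k+1) − (1)·f(k) = k**3 + 15*k**2/4 + 21*k/4 + 1.
d = 4 from the (0,0,3) case.
Coefficient equations give f(k) = k*(k**3 + 3*k**2 + 4*k - 4)/4.
Certificate R = B(k−1)f/C = k*(k**3 + 3*k**2 + 4*k - 4)/(4*k**3 + 15*k**2 + 21*k + 4) gives s_k = k*(k**3 + 3*k**2 + 4*k - 4).
s_(k+1) − s_k = 4*k**3 + 15*k**2 + 21*k + 4 = t_k.
Telescope: S(n) = s_(n+1) − s_(2) = n**4 + 7*n**3 + 19*n**2 + 17*n + 4 − (48) = n**4 + 7*n**3 + 19*n**2 + 17*n - 44.

S(n) = n**4 + 7*n**3 + 19*n**2 + 17*n - 44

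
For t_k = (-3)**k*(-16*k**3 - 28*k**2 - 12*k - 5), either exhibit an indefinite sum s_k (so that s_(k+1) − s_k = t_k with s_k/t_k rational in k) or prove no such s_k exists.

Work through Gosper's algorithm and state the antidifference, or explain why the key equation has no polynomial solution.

s_k = (-3)**k*(4*k**3 - 2*k**2 - 3*k + 2)

t_(k+1)/t_k = 3*(-16*k**3 - 76*k**2 - 116*k - 61)/(16*k**3 + 28*k**2 + 12*k + 5).
Take A(k)=-3, B(k)=1, C(k)=k**3 + 7*k**2/4 + 3*k/4 + 5/16.
Solve (-3)·f(k+1) − (1)·f(k) = k**3 + 7*k**2/4 + 3*k/4 + 5/16.
d = 3 from the (0,0,3) case.
Match coefficients ⇒ f(k) = -(4*k**3 - 2*k**2 - 3*k + 2)/16.
So s_k = (B(k−1)f/C)·t_k = (-(4*k**3 - 2*k**2 - 3*k + 2)/(16*k**3 + 28*k**2 + 12*k + 5))·t_k = (-3)**k*(4*k**3 - 2*k**2 - 3*k + 2).
Δs = (-3)**k*(-16*k**3 - 28*k**2 - 12*k - 5), as required.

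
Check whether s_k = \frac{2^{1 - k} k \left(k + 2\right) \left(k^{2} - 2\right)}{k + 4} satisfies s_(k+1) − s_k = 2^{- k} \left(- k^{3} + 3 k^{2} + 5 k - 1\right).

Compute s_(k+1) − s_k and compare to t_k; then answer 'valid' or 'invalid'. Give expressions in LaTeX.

Invalid: residual \frac{2^{1 - k} \left(k^{4} + 3 k^{3} - 17 k^{2} - 23 k + 4\right)}{k^{2} + 9 k + 20} ≠ 0.

s_(k+1) = (k + 1)*(k + 3)*((k + 1)**2 - 2)/(2**k*(k + 5))
s_(k+1) − s_k = (-k**5 - 4*k**4 + 18*k**3 + 70*k**2 + 45*k - 12)/(2**k*(k**2 + 9*k + 20))
(s_(k+1) − s_k) − t_k = 2**(1 - k)*(k**4 + 3*k**3 - 17*k**2 - 23*k + 4)/(k**2 + 9*k + 20)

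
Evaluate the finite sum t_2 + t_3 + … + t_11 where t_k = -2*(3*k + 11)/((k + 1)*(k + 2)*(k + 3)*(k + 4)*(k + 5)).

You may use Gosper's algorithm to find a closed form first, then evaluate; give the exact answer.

Σ = -355/13104

Ratio r(k) = (k + 1)*(3*k + 14)/((k + 6)*(3*k + 11)).
Factor: A=k + 1; B=k + 6; C=k + 11/3.
Key eq: (k + 1)·f(k+1) = (k + 5)·f(k) + (k + 11/3).
Bound: deg f ≤ 4.
Match coefficients ⇒ f(k) = k*(k + 3)*(k**2 + 7*k + 14)/24.
R(k) = B(k−1)·f(k)/C(k) = k*(k + 3)*(k + 5)*(k**2 + 7*k + 14)/(8*(3*k + 11)); s_k = R·t_k = k*(-k**2 - 7*k - 14)/(4*(k**3 + 7*k**2 + 14*k + 8)).
Δs = 2*(-3*k - 11)/(k**5 + 15*k**4 + 85*k**3 + 225*k**2 + 274*k + 120), as required.
Σ_(k=2)^(11) t_k = s_(12) − s_(2) = -363/1456 − (-2/9) = -355/13104.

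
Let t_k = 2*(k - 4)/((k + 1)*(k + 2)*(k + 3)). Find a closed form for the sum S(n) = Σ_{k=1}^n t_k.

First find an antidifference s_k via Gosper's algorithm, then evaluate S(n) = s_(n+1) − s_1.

Step 1: r(k) = (k - 3)*(k + 1)/((k - 4)*(k + 4)).
So A=k + 1 and B=k + 4, with C=k - 4.
Solve (k + 1)·f(k+1) − (k + 3)·f(k) = k - 4.
From deg A=1, deg B=1, deg C=1: d=2.
A polynomial solution: f(k) = -k*(3*k + 13)/4.
Certificate R = B(k−1)f/C = -k*(k + 3)*(3*k + 13)/(4*(k - 4)) gives s_k = k*(-3*k - 13)/(2*(k + 1)*(k + 2)).
Verify: 2*(k - 4)/(k**3 + 6*k**2 + 11*k + 6) matches t_k.
Σ_(k=1)^n t_k = s_(n+1) − s_(1) = ((-3*n**2 - 19*n - 16)/(2*(n**2 + 5*n + 6))) − (-4/3), i.e. n*(-n - 17)/(6*(n**2 + 5*n + 6)).

S(n) = n*(-n - 17)/(6*(n**2 + 5*n + 6))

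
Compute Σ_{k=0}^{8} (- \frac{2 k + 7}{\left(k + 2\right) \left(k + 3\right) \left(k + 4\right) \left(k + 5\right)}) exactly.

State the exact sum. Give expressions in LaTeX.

t_(k+1)/t_k = (k + 2)*(2*k + 9)/((k + 6)*(2*k + 7)).
So A=k + 2 and B=k + 6, with C=k + 7/2.
Need (k + 2)·f(k+1) − (k + 5)·f(k) = k + 7/2.
d = 3 from the (1,1,1) case.
Match coefficients ⇒ f(k) = k*(k + 3)*(k + 6)/16.
So s_k = (B(k−1)f/C)·t_k = (k*(k + 3)*(k + 5)*(k + 6)/(8*(2*k + 7)))·t_k = k*(-k - 6)/(8*(k**2 + 6*k + 8)).
s_(k+1) − s_k = (-2*k - 7)/(k**4 + 14*k**3 + 71*k**2 + 154*k + 120) = t_k.
Sum = s_(9) − s_(0); s_(9) = -135/1144, s_(0) = 0 ⇒ -135/1144.

Σ = -135/1144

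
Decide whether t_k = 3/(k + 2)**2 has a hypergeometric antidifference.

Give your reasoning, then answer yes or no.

The ratio is (k + 2)**2/(k + 3)**2.
Normal form (A,B,C) = (k**2 + 4*k + 4, k**2 + 6*k + 9, 1).
Need (k**2 + 4*k + 4)·f(k+1) − (k**2 + 4*k + 4)·f(k) = 1.
From deg A=2, deg B=2, deg C=0: d=0.
Write f(k) = c0. Then LHS − RHS = -1, requiring -1 = 0: contradictory. No certificate.

No — the linear system for f has no solution.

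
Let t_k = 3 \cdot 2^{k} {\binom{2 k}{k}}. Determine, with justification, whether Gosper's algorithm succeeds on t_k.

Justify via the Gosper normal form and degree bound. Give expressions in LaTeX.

The ratio is 4*(2*k + 1)/(k + 1).
Take A(k)=8*k + 4, B(k)=k + 1, C(k)=1.
f must satisfy (8*k + 4)·f(k+1) − (k)·f(k) = 1.
From deg A=1, deg B=1, deg C=0: d=-1.
Negative degree bound (-1): no f exists, t_k not Gosper-summable.

No — key equation has no polynomial f.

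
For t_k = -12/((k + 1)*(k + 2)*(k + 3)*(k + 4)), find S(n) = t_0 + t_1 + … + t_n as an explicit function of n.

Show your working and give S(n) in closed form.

Compute t_(k+1)/t_k: get (k + 1)/(k + 5).
A = k + 1, B = k + 5, C = 1.
Solve (k + 1)·f(k+1) − (k + 4)·f(k) = 1.
From deg A=1, deg B=1, deg C=0: d=3.
A polynomial solution: f(k) = k*(k**2 + 6*k + 11)/18.
So s_k = (B(k−1)f/C)·t_k = (k*(k + 4)*(k**2 + 6*k + 11)/18)·t_k = 2*k*(-k**2 - 6*k - 11)/(3*(k + 1)*(k + 2)*(k + 3)).
s_(k+1) − s_k = -12/(k**4 + 10*k**3 + 35*k**2 + 50*k + 24) = t_k.
s_(n+1) = 2*(-n**3 - 9*n**2 - 26*n - 18)/(3*(n**3 + 9*n**2 + 26*n + 24)) and s_(0) = 0, so S(n) = 2*(-n**3 - 9*n**2 - 26*n - 18)/(3*(n**3 + 9*n**2 + 26*n + 24)).

S(n) = 2*(-n**3 - 9*n**2 - 26*n - 18)/(3*(n**3 + 9*n**2 + 26*n + 24))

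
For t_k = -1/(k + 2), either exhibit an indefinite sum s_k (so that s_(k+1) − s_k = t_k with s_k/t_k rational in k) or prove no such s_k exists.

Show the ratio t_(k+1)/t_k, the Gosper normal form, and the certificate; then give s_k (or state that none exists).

none — t_k is not Gosper-summable

The ratio is (k + 2)/(k + 3).
A = k + 2, B = k + 3, C = 1.
Set up (k + 2)·f(k+1) − (k + 2)·f(k) − (1) = 0.
d = 0 from the (1,1,0) case.
Write f(k) = c0. Then LHS − RHS = -1, requiring -1 = 0: contradictory. No certificate.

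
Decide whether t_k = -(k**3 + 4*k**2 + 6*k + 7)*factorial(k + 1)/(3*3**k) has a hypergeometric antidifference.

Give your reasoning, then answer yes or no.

Yes. s_k = -(k**2 + 3*k + 1)*factorial(k + 1)/3**k.

t_(k+1)/t_k = (k**4 + 9*k**3 + 31*k**2 + 52*k + 36)/(3*(k**3 + 4*k**2 + 6*k + 7)).
Take A(k)=k/3 + 2/3, B(k)=1, C(k)=k**3 + 4*k**2 + 6*k + 7.
Key eq: (k/3 + 2/3)·f(k+1) = (1)·f(k) + (k**3 + 4*k**2 + 6*k + 7).
From deg A=1, deg B=0, deg C=3: d=2.
Match coefficients ⇒ f(k) = 3*(k**2 + 3*k + 1).
So s_k = (B(k−1)f/C)·t_k = (3*(k**2 + 3*k + 1)/(k**3 + 4*k**2 + 6*k + 7))·t_k = -(k**2 + 3*k + 1)*factorial(k + 1)/3**k.
s_(k+1) − s_k = -(k**3 + 4*k**2 + 6*k + 7)*factorial(k + 1)/(3*3**k) = t_k.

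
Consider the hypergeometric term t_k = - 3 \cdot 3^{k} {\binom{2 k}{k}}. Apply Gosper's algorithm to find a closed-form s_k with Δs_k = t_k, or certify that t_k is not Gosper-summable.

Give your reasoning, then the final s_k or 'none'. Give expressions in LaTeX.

no hypergeometric antidifference exists

The ratio is 6*(2*k + 1)/(k + 1).
Factor: A=12*k + 6; B=k + 1; C=1.
Need (12*k + 6)·f(k+1) − (k)·f(k) = 1.
From deg A=1, deg B=1, deg C=0: d=-1.
d = -1 < 0 ⇒ no nonzero polynomial f; not summable.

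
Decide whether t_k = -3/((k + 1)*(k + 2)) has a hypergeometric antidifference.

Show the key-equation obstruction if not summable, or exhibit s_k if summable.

The ratio is (k + 1)/(k + 3).
Gosper form: A/B · C(k+1)/C(k) with A=k + 1, B=k + 3, C=1.
Solve (k + 1)·f(k+1) − (k + 2)·f(k) = 1.
deg f ≤ 1 (via 1,1,0).
Match coefficients ⇒ f(k) = k.
R(k) = B(k−1)·f(k)/C(k) = k*(k + 2); s_k = R·t_k = -3*k/(k + 1).
Verify: -3/(k**2 + 3*k + 2) matches t_k.

Yes. s_k = -3*k/(k + 1).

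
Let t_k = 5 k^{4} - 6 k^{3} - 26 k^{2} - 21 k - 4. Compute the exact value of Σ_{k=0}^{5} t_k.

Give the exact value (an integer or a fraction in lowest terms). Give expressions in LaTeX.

Ratio r(k) = (5*k**4 + 14*k**3 - 14*k**2 - 71*k - 52)/(5*k**4 - 6*k**3 - 26*k**2 - 21*k - 4).
Factor: A=1; B=1; C=k**4 - 6*k**3/5 - 26*k**2/5 - 21*k/5 - 4/5.
Set up (1)·f(k+1) − (1)·f(k) − (k**4 - 6*k**3/5 - 26*k**2/5 - 21*k/5 - 4/5) = 0.
Degrees (0,0,4) ⇒ d ≤ 5.
A polynomial solution: f(k) = k*(k**4 - 4*k**3 - 4*k**2 + k + 2)/5.
R(k) = B(k−1)·f(k)/C(k) = k*(k**4 - 4*k**3 - 4*k**2 + k + 2)/(5*k**4 - 6*k**3 - 26*k**2 - 21*k - 4); s_k = R·t_k = k*(k**4 - 4*k**3 - 4*k**2 + k + 2).
Δs = 5*k**4 - 6*k**3 - 26*k**2 - 21*k - 4, as required.
Evaluate s at k=6 and k=0: 1776 and 0; difference 1776.

Σ = 1776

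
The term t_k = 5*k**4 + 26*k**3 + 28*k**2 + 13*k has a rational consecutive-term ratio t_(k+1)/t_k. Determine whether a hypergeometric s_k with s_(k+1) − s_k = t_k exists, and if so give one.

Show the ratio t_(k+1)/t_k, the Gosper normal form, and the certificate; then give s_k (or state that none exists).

Ratio r(k) = (5*k**4 + 46*k**3 + 136*k**2 + 167*k + 72)/(k*(5*k**3 + 26*k**2 + 28*k + 13)).
A = 1, B = 1, C = k**4 + 26*k**3/5 + 28*k**2/5 + 13*k/5.
Key eq: (1)·f(k+1) = (1)·f(k) + (k**4 + 26*k**3/5 + 28*k**2/5 + 13*k/5).
From deg A=0, deg B=0, deg C=4: d=5.
Solve for f: f(k) = k*(k - 1)*(k**3 + 5*k**2 + 3*k + 2)/5 (degree 5 ≤ 5).
Get s_k = R·t_k = k*(k**4 + 4*k**3 - 2*k**2 - k - 2) with R(k) = B(k−1)f(k)/C(k) = (k - 1)*(k**3 + 5*k**2 + 3*k + 2)/(5*k**3 + 26*k**2 + 28*k + 13).
Check: Δs_k = k*(5*k**3 + 26*k**2 + 28*k + 13). ✓

s_k = k*(k**4 + 4*k**3 - 2*k**2 - k - 2)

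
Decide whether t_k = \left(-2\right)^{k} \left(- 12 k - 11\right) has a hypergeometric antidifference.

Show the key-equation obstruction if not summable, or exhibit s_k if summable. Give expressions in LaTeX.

t_(k+1)/t_k = 2*(-12*k - 23)/(12*k + 11).
Factor: A=-2; B=1; C=k + 11/12.
Need (-2)·f(k+1) − (1)·f(k) = k + 11/12.
Bound: deg f ≤ 1.
Coefficient equations give f(k) = -(4*k + 1)/12.
Then R = B(k−1)f/C = -(4*k + 1)/(12*k + 11), so s_k = R(k)·t_k = (-2)**k*(4*k + 1).
s_(k+1) − s_k = (-2)**k*(-12*k - 11) = t_k.

Yes. s_k = \left(-2\right)^{k} \left(4 k + 1\right).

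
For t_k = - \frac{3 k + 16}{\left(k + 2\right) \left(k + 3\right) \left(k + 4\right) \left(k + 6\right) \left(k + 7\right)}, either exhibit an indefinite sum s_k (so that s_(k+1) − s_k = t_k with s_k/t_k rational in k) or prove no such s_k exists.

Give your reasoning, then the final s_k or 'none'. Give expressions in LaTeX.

r(k) = (k + 2)*(k + 6)*(3*k + 19)/((k + 5)*(k + 8)*(3*k + 16)) after simplifying.
So A=k + 2 and B=k + 8, with C=k**2 + 31*k/3 + 80/3.
Need (k + 2)·f(k+1) − (k + 7)·f(k) = k**2 + 31*k/3 + 80/3.
From deg A=1, deg B=1, deg C=2: d=5.
Solve for f: f(k) = k*(k + 4)*(k + 5)*(k**2 + 11*k + 36)/108 (degree 5 ≤ 5).
Certificate R = B(k−1)f/C = k*(k + 4)*(k + 7)*(k**2 + 11*k + 36)/(36*(3*k + 16)) gives s_k = k*(-k**2 - 11*k - 36)/(36*(k**3 + 11*k**2 + 36*k + 36)).
Check: Δs_k = (-3*k - 16)/(k**5 + 22*k**4 + 185*k**3 + 740*k**2 + 1404*k + 1008). ✓

s_k = \frac{k \left(- k^{2} - 11 k - 36\right)}{36 \left(k^{3} + 11 k^{2} + 36 k + 36\right)}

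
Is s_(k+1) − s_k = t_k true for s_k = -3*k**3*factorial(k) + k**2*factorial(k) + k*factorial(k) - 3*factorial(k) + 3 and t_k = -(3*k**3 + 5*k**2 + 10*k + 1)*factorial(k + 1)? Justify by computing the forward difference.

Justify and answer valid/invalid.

valid; difference matches t_k

s_(k+1) = -3*k**4*factorial(k) - 11*k**3*factorial(k) - 14*k**2*factorial(k) - 10*k*factorial(k) - 4*factorial(k) + 3
s_(k+1) − s_k = -(3*k**3 + 5*k**2 + 10*k + 1)*factorial(k + 1)
(s_(k+1) − s_k) − t_k = 0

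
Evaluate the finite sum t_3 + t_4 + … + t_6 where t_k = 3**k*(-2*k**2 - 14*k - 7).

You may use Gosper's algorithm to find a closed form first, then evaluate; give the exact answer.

t_(k+1)/t_k = 3*(2*k**2 + 18*k + 23)/(2*k**2 + 14*k + 7).
Take A(k)=3, B(k)=1, C(k)=k**2 + 7*k + 7/2.
Key eq: (3)·f(k+1) = (1)·f(k) + (k**2 + 7*k + 7/2).
Degrees (0,0,2) ⇒ d ≤ 2.
A polynomial solution: f(k) = (k**2 + 4*k - 4)/2.
Get s_k = R·t_k = 3**k*(-k**2 - 4*k + 4) with R(k) = B(k−1)f(k)/C(k) = (k**2 + 4*k - 4)/(2*k**2 + 14*k + 7).
s_(k+1) − s_k = 3**k*(-2*k**2 - 14*k - 7) = t_k.
Sum = s_(7) − s_(3); s_(7) = -159651, s_(3) = -459 ⇒ -159192.

Σ = -159192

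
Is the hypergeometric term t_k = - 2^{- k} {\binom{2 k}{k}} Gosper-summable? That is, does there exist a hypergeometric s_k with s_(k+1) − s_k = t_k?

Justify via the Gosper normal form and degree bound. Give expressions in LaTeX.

No. Not Gosper-summable.

Step 1: r(k) = (2*k + 1)/(k + 1).
Factor: A=2*k + 1; B=k + 1; C=1.
Key eq: (2*k + 1)·f(k+1) = (k)·f(k) + (1).
From deg A=1, deg B=1, deg C=0: d=-1.
Bound -1 < 0, so the key equation has no polynomial solution.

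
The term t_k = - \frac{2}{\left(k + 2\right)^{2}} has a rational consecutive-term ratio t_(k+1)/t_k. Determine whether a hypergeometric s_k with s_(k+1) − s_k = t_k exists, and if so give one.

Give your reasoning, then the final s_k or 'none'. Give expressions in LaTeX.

none — t_k is not Gosper-summable

r(k) = (k + 2)**2/(k + 3)**2 after simplifying.
Gosper form: A/B · C(k+1)/C(k) with A=k**2 + 4*k + 4, B=k**2 + 6*k + 9, C=1.
Set up (k**2 + 4*k + 4)·f(k+1) − (k**2 + 4*k + 4)·f(k) − (1) = 0.
From deg A=2, deg B=2, deg C=0: d=0.
Write f(k) = c0. Then LHS − RHS = -1, requiring -1 = 0: contradictory. No certificate.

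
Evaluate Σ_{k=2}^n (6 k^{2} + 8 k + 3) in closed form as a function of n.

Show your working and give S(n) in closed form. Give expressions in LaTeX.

Compute t_(k+1)/t_k: get (6*k**2 + 20*k + 17)/(6*k**2 + 8*k + 3).
Take A(k)=1, B(k)=1, C(k)=k**2 + 4*k/3 + 1/2.
Need (1)·f(k+1) − (1)·f(k) = k**2 + 4*k/3 + 1/2.
deg f ≤ 3 (via 0,0,2).
Solving with deg f ≤ 3: f(k) = k**2*(2*k + 1)/6.
Get s_k = R·t_k = k**2*(2*k + 1) with R(k) = B(k−1)f(k)/C(k) = k**2*(2*k + 1)/(6*k**2 + 8*k + 3).
Verify: 6*k**2 + 8*k + 3 matches t_k.
Telescope: S(n) = s_(n+1) − s_(2) = 2*n**3 + 7*n**2 + 8*n + 3 − (20) = 2*n**3 + 7*n**2 + 8*n - 17.

S(n) = 2 n^{3} + 7 n^{2} + 8 n - 17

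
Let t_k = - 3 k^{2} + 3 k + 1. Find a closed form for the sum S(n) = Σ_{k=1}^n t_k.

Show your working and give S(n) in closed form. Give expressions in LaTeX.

S(n) = n \left(2 - n^{2}\right)

r(k) = (3*k**2 + 3*k - 1)/(3*k**2 - 3*k - 1) after simplifying.
So A=1 and B=1, with C=k**2 - k - 1/3.
f must satisfy (1)·f(k+1) − (1)·f(k) = k**2 - k - 1/3.
Bound: deg f ≤ 3.
Match coefficients ⇒ f(k) = k*(k**2 - 3*k + 1)/3.
So s_k = (B(k−1)f/C)·t_k = (k*(k**2 - 3*k + 1)/(3*k**2 - 3*k - 1))·t_k = k*(-k**2 + 3*k - 1).
s_(k+1) − s_k = -3*k**2 + 3*k + 1 = t_k.
Telescope: S(n) = s_(n+1) − s_(1) = -n**3 + 2*n + 1 − (1) = n*(2 - n**2).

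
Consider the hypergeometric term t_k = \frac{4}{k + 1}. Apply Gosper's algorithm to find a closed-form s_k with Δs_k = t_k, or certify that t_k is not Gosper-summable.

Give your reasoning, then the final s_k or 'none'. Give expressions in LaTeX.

not Gosper-summable; s_k does not exist

r(k) = (k + 1)/(k + 2) after simplifying.
Factor: A=k + 1; B=k + 2; C=1.
Solve (k + 1)·f(k+1) − (k + 1)·f(k) = 1.
From deg A=1, deg B=1, deg C=0: d=0.
Write f(k) = c0. Then LHS − RHS = -1, requiring -1 = 0: contradictory. No certificate.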